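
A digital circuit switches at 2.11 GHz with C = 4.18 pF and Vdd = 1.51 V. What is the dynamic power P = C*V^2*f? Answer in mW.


Step 1: V^2 = 1.51^2 = 2.2801 V^2
Step 2: P = C*V^2*f = 4.18e-12 F * 2.2801 * 2.11e9 Hz
Step 3: P = 2.011002598e-02 W
Step 4: P = 20.11 mW

20.11


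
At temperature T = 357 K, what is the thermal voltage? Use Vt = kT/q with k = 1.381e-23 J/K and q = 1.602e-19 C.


Step 1: kT = 1.381e-23 * 357 = 4.93017e-21 J
Step 2: Vt = kT/q = 4.93017e-21 / 1.602e-19
Step 3: Vt = 0.03078 V

0.03078


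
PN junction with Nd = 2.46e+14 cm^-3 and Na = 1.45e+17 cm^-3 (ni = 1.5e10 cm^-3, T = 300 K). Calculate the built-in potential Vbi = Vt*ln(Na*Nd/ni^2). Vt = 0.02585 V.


Step 1: Compute Na*Nd/ni^2 = 1.45e+17 * 2.46e+14 / (1.5e10)^2 = 1.5853e+11
Step 2: ln(1.5853e+11) = 25.7892
Step 3: Vbi = 0.02585 * 25.7892 = 0.667 V

0.667


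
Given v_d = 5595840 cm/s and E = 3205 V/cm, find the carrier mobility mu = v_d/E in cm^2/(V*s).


Step 1: mu = v_d / E
Step 2: mu = 5595840 / 3205
Step 3: mu = 1745.97 cm^2/(V*s)

1745.97


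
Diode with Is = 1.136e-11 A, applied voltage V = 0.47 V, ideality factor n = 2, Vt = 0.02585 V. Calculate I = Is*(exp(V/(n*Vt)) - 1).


Step 1: V/(n*Vt) = 0.47/(2*0.02585) = 9.0909
Step 2: exp(9.0909) = 8.8742e+03
Step 3: I = 1.136e-11 * (8.8742e+03 - 1) = 1.01e-07 A

1.01e-07


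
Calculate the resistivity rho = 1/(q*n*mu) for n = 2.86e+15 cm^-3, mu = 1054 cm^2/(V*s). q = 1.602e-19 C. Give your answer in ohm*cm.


Step 1: sigma = q * n * mu = 1.602e-19 * 2.86e+15 * 1054 = 4.82913e-01 S/cm
Step 2: rho = 1 / sigma = 1 / 4.82913e-01 = 2.071 ohm*cm

2.071


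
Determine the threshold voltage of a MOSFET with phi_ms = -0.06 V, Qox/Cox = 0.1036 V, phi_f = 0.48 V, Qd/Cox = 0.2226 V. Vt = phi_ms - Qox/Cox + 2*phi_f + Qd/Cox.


Step 1: Vt = phi_ms - Qox/Cox + 2*phi_f + Qd/Cox
Step 2: Vt = -0.06 - 0.1036 + 2*0.48 + 0.2226
Step 3: Vt = -0.06 - 0.1036 + 0.96 + 0.2226
Step 4: Vt = 1.019 V

1.019


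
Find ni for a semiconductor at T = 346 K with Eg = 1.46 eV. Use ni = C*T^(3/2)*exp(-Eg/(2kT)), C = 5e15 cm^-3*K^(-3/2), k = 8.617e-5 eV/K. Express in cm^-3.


Step 1: Compute kT = 8.617e-5 * 346 = 0.02981482 eV
Step 2: Exponent = -Eg/(2kT) = -1.46/(2*0.02981482) = -24.48447
Step 3: T^(3/2) = 346^1.5 = 6435.97
Step 4: ni = 5e15 * 6435.97 * exp(-24.48447) = 7.48e+08 cm^-3

7.48e+08


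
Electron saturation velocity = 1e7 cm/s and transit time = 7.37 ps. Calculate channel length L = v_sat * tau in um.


Step 1: tau in seconds = 7.37 ps * 1e-12 = 7.3700e-12 s
Step 2: L = v_sat * tau = 1e7 * 7.3700e-12 = 7.3700e-05 cm
Step 3: L in um = 7.3700e-05 * 1e4 = 0.737 um

0.737


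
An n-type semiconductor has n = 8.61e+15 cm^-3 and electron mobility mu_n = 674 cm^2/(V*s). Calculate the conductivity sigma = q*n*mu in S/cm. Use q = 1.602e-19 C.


Step 1: sigma = q * n * mu
Step 2: sigma = 1.602e-19 * 8.61e+15 * 674
Step 3: sigma = 9.297e-01 S/cm

9.297e-01


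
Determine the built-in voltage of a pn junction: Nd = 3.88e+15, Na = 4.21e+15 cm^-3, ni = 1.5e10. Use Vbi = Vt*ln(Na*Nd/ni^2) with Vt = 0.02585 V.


Step 1: Compute Na*Nd/ni^2 = 4.21e+15 * 3.88e+15 / (1.5e10)^2 = 7.2599e+10
Step 2: ln(7.2599e+10) = 25.0082
Step 3: Vbi = 0.02585 * 25.0082 = 0.646 V

0.646


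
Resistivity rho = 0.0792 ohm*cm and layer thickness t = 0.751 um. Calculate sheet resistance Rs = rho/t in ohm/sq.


Step 1: Convert thickness to cm: t = 0.751 um = 7.5100e-05 cm
Step 2: Rs = rho / t = 0.0792 / 7.5100e-05
Step 3: Rs = 1054.6 ohm/sq

1054.6


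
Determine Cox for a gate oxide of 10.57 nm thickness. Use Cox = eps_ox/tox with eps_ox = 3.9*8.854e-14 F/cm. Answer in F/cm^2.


Step 1: eps_ox = 3.9 * 8.854e-14 = 3.45306e-13 F/cm
Step 2: tox in cm = 10.57 nm * 1e-7 = 1.0570e-06 cm
Step 3: Cox = 3.45306e-13 / 1.0570e-06 = 3.27e-07 F/cm^2

3.27e-07


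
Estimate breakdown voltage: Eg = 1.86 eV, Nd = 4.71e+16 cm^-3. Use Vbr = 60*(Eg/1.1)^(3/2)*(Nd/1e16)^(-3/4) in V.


Step 1: Eg/1.1 = 1.86/1.1 = 1.690909
Step 2: (Eg/1.1)^1.5 = 1.690909^1.5 = 2.198773
Step 3: (Nd/1e16)^(-0.75) = (4.71)^(-0.75) = 0.312777
Step 4: Vbr = 60 * 2.198773 * 0.312777 = 41.3 V

41.3


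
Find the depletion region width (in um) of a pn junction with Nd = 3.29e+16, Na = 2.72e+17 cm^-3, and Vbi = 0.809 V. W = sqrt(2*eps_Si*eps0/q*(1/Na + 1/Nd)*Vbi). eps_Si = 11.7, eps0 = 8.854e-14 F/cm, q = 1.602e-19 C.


Step 1: 1/Na + 1/Nd = 1/2.72e+17 + 1/3.29e+16 = 3.40716e-17
Step 2: 2*eps*eps0/q = 2*11.7*8.854e-14/1.602e-19 = 1.293281e+07
Step 3: W^2 = 1.293281e+07 * 3.40716e-17 * 0.809 = 3.56479e-10
Step 4: W = sqrt(3.56479e-10) = 1.888e-05 cm = 0.1888 um

0.1888


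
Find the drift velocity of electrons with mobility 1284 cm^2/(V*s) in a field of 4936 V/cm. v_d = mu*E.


Step 1: v_d = mu * E
Step 2: v_d = 1284 * 4936 = 6337824
Step 3: v_d = 6.34e+06 cm/s

6.34e+06


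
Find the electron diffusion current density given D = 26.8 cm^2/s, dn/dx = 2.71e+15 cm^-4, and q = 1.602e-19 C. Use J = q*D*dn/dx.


Step 1: J = q * D * (dn/dx)
Step 2: J = 1.602e-19 * 26.8 * 2.71e+15
Step 3: J = 1.16e-02 A/cm^2

1.16e-02


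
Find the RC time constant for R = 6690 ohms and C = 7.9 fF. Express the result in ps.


Step 1: tau = R * C
Step 2: tau = 6690 * 7.9 fF = 6690 * 7.9e-15 F
Step 3: tau = 5.2851e-11 s = 52.851 ps

52.851


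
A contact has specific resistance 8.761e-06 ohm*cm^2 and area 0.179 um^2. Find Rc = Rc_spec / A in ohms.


Step 1: Convert area to cm^2: 0.179 um^2 = 1.7900e-09 cm^2
Step 2: Rc = Rc_spec / A = 8.761e-06 / 1.7900e-09
Step 3: Rc = 4.89e+03 ohms

4.89e+03


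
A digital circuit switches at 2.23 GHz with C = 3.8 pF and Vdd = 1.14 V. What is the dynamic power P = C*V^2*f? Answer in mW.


Step 1: V^2 = 1.14^2 = 1.2996 V^2
Step 2: P = C*V^2*f = 3.8e-12 F * 1.2996 * 2.23e9 Hz
Step 3: P = 1.10128104e-02 W
Step 4: P = 11.013 mW

11.013


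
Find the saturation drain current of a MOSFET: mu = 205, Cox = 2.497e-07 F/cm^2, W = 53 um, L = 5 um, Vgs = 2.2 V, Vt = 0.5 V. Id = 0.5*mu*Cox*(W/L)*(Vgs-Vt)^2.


Step 1: Overdrive voltage Vov = Vgs - Vt = 2.2 - 0.5 = 1.7 V
Step 2: W/L = 53/5 = 10.6
Step 3: Id = 0.5 * 205 * 2.497e-07 * 10.6 * 1.7^2
Step 4: Id = 7.84e-04 A

7.84e-04


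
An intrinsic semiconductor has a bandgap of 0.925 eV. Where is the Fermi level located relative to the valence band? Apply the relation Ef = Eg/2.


Step 1: For an intrinsic semiconductor, the Fermi level sits at midgap.
Step 2: Ef = Eg / 2 = 0.925 / 2 = 0.4625 eV

0.4625


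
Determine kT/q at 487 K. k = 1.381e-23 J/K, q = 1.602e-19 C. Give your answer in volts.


Step 1: kT = 1.381e-23 * 487 = 6.72547e-21 J
Step 2: Vt = kT/q = 6.72547e-21 / 1.602e-19
Step 3: Vt = 0.04198 V

0.04198


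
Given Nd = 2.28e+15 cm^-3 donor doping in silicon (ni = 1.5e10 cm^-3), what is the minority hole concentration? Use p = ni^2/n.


Step 1: Since Nd >> ni, n ≈ Nd = 2.28e+15 cm^-3
Step 2: p = ni^2 / n = (1.5e10)^2 / 2.28e+15
Step 3: p = 2.25e20 / 2.28e+15 = 9.87e+04 cm^-3

9.87e+04


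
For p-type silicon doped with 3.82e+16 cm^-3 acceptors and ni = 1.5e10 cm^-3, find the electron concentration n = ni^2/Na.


Step 1: Majority hole concentration p ≈ Na = 3.82e+16 cm^-3
Step 2: n = ni^2 / Na = (1.5e10)^2 / 3.82e+16
Step 3: n = 5.89e+03 cm^-3

5.89e+03


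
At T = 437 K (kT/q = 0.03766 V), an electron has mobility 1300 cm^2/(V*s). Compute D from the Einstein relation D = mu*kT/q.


Step 1: D = mu * (kT/q)
Step 2: D = 1300 * 0.03766
Step 3: D = 48.96 cm^2/s

48.96


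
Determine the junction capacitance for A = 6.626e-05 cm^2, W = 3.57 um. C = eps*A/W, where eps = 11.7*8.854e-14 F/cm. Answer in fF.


Step 1: eps_Si = 11.7 * 8.854e-14 = 1.035918e-12 F/cm
Step 2: W in cm = 3.57 * 1e-4 = 3.57e-04 cm
Step 3: C = 1.035918e-12 * 6.626e-05 / 3.57e-04 = 1.922687e-13 F
Step 4: C = 192.27 fF

192.27


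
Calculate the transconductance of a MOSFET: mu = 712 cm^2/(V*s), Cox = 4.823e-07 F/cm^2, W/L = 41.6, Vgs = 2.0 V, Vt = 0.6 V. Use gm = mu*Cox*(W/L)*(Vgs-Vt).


Step 1: Vov = Vgs - Vt = 2.0 - 0.6 = 1.4 V
Step 2: gm = mu * Cox * (W/L) * Vov
Step 3: gm = 712 * 4.823e-07 * 41.6 * 1.4 = 2.00e-02 S

2.00e-02


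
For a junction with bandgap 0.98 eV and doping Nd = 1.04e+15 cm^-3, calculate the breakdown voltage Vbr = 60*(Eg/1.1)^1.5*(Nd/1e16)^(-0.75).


Step 1: Eg/1.1 = 0.98/1.1 = 0.890909
Step 2: (Eg/1.1)^1.5 = 0.890909^1.5 = 0.840911
Step 3: (Nd/1e16)^(-0.75) = (0.104)^(-0.75) = 5.460407
Step 4: Vbr = 60 * 0.840911 * 5.460407 = 275.5 V

275.5


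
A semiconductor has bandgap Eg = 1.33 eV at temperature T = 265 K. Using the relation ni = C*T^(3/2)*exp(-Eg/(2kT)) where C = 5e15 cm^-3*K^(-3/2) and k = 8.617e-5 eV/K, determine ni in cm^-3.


Step 1: Compute kT = 8.617e-5 * 265 = 0.02283505 eV
Step 2: Exponent = -Eg/(2kT) = -1.33/(2*0.02283505) = -29.12190
Step 3: T^(3/2) = 265^1.5 = 4313.89
Step 4: ni = 5e15 * 4313.89 * exp(-29.12190) = 4.86e+06 cm^-3

4.86e+06


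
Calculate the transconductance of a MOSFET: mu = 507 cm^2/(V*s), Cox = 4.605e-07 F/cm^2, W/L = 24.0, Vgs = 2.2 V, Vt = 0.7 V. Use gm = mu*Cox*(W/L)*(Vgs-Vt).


Step 1: Vov = Vgs - Vt = 2.2 - 0.7 = 1.5 V
Step 2: gm = mu * Cox * (W/L) * Vov
Step 3: gm = 507 * 4.605e-07 * 24.0 * 1.5 = 8.41e-03 S

8.41e-03


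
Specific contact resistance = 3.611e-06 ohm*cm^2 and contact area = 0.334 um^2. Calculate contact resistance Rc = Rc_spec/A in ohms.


Step 1: Convert area to cm^2: 0.334 um^2 = 3.3400e-09 cm^2
Step 2: Rc = Rc_spec / A = 3.611e-06 / 3.3400e-09
Step 3: Rc = 1.08e+03 ohms

1.08e+03


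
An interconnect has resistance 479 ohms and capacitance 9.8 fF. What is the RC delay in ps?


Step 1: tau = R * C
Step 2: tau = 479 * 9.8 fF = 479 * 9.8e-15 F
Step 3: tau = 4.6942e-12 s = 4.6942 ps

4.6942


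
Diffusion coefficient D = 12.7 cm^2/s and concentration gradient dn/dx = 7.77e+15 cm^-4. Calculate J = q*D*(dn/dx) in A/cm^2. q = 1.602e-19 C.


Step 1: J = q * D * (dn/dx)
Step 2: J = 1.602e-19 * 12.7 * 7.77e+15
Step 3: J = 1.58e-02 A/cm^2

1.58e-02


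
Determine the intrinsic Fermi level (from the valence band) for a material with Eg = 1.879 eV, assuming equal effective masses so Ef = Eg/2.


Step 1: For an intrinsic semiconductor, the Fermi level sits at midgap.
Step 2: Ef = Eg / 2 = 1.879 / 2 = 0.9395 eV

0.9395


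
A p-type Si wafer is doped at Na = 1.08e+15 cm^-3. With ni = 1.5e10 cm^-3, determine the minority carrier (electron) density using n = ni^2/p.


Step 1: Majority hole concentration p ≈ Na = 1.08e+15 cm^-3
Step 2: n = ni^2 / Na = (1.5e10)^2 / 1.08e+15
Step 3: n = 2.08e+05 cm^-3

2.08e+05


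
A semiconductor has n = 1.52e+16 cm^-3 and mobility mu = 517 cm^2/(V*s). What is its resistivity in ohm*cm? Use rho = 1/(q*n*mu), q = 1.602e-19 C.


Step 1: sigma = q * n * mu = 1.602e-19 * 1.52e+16 * 517 = 1.25892e+00 S/cm
Step 2: rho = 1 / sigma = 1 / 1.25892e+00 = 0.7943 ohm*cm

0.7943


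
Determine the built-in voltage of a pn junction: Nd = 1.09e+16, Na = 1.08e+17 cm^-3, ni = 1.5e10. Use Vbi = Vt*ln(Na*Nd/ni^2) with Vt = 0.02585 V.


Step 1: Compute Na*Nd/ni^2 = 1.08e+17 * 1.09e+16 / (1.5e10)^2 = 5.2320e+12
Step 2: ln(5.2320e+12) = 29.2858
Step 3: Vbi = 0.02585 * 29.2858 = 0.757 V

0.757


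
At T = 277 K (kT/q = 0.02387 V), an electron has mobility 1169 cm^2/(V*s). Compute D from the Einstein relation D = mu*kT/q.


Step 1: D = mu * (kT/q)
Step 2: D = 1169 * 0.02387
Step 3: D = 27.9 cm^2/s

27.9


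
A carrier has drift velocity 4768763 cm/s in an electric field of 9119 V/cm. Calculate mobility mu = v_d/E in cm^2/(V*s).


Step 1: mu = v_d / E
Step 2: mu = 4768763 / 9119
Step 3: mu = 522.95 cm^2/(V*s)

522.95


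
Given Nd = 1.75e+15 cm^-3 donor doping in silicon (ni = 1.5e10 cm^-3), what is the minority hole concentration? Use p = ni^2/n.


Step 1: Since Nd >> ni, n ≈ Nd = 1.75e+15 cm^-3
Step 2: p = ni^2 / n = (1.5e10)^2 / 1.75e+15
Step 3: p = 2.25e20 / 1.75e+15 = 1.29e+05 cm^-3

1.29e+05


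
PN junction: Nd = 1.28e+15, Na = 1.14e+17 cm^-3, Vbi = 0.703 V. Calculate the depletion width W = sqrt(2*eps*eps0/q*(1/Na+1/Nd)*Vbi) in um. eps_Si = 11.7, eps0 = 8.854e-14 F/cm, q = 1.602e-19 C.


Step 1: 1/Na + 1/Nd = 1/1.14e+17 + 1/1.28e+15 = 7.90022e-16
Step 2: 2*eps*eps0/q = 2*11.7*8.854e-14/1.602e-19 = 1.293281e+07
Step 3: W^2 = 1.293281e+07 * 7.90022e-16 * 0.703 = 7.18269e-09
Step 4: W = sqrt(7.18269e-09) = 8.475e-05 cm = 0.8475 um

0.8475


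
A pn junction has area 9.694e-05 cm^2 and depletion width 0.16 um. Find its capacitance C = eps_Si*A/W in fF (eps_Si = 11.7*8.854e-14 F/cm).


Step 1: eps_Si = 11.7 * 8.854e-14 = 1.035918e-12 F/cm
Step 2: W in cm = 0.16 * 1e-4 = 1.60e-05 cm
Step 3: C = 1.035918e-12 * 9.694e-05 / 1.60e-05 = 6.276368e-12 F
Step 4: C = 6276.37 fF

6276.37


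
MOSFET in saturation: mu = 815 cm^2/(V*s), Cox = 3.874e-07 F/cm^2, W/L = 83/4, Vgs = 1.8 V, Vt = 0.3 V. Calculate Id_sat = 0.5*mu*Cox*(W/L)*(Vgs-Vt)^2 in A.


Step 1: Overdrive voltage Vov = Vgs - Vt = 1.8 - 0.3 = 1.5 V
Step 2: W/L = 83/4 = 20.75
Step 3: Id = 0.5 * 815 * 3.874e-07 * 20.75 * 1.5^2
Step 4: Id = 7.37e-03 A

7.37e-03


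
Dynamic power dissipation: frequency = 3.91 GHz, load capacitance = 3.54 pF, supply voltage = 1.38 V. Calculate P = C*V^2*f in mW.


Step 1: V^2 = 1.38^2 = 1.9044 V^2
Step 2: P = C*V^2*f = 3.54e-12 F * 1.9044 * 3.91e9 Hz
Step 3: P = 2.635956216e-02 W
Step 4: P = 26.36 mW

26.36


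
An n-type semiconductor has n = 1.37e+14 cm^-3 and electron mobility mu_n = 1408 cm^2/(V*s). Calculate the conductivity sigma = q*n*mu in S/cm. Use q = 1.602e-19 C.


Step 1: sigma = q * n * mu
Step 2: sigma = 1.602e-19 * 1.37e+14 * 1408
Step 3: sigma = 3.090e-02 S/cm

3.090e-02


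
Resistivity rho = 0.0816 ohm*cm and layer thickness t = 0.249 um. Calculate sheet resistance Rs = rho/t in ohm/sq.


Step 1: Convert thickness to cm: t = 0.249 um = 2.4900e-05 cm
Step 2: Rs = rho / t = 0.0816 / 2.4900e-05
Step 3: Rs = 3277.1 ohm/sq

3277.1


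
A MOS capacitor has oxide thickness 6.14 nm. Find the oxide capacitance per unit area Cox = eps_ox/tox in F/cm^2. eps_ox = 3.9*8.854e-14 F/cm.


Step 1: eps_ox = 3.9 * 8.854e-14 = 3.45306e-13 F/cm
Step 2: tox in cm = 6.14 nm * 1e-7 = 6.1400e-07 cm
Step 3: Cox = 3.45306e-13 / 6.1400e-07 = 5.62e-07 F/cm^2

5.62e-07


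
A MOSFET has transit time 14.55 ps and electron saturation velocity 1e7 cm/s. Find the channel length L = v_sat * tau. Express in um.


Step 1: tau in seconds = 14.55 ps * 1e-12 = 1.4550e-11 s
Step 2: L = v_sat * tau = 1e7 * 1.4550e-11 = 1.4550e-04 cm
Step 3: L in um = 1.4550e-04 * 1e4 = 1.455 um

1.455


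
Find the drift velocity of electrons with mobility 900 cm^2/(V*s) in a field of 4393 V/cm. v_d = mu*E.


Step 1: v_d = mu * E
Step 2: v_d = 900 * 4393 = 3953700
Step 3: v_d = 3.95e+06 cm/s

3.95e+06


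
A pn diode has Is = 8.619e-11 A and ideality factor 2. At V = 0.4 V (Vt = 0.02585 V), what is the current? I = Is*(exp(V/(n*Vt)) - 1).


Step 1: V/(n*Vt) = 0.4/(2*0.02585) = 7.7369
Step 2: exp(7.7369) = 2.2914e+03
Step 3: I = 8.619e-11 * (2.2914e+03 - 1) = 1.97e-07 A

1.97e-07


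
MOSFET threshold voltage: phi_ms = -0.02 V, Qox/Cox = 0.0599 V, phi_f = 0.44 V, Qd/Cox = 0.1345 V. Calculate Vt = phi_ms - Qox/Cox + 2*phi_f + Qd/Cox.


Step 1: Vt = phi_ms - Qox/Cox + 2*phi_f + Qd/Cox
Step 2: Vt = -0.02 - 0.0599 + 2*0.44 + 0.1345
Step 3: Vt = -0.02 - 0.0599 + 0.88 + 0.1345
Step 4: Vt = 0.9346 V

0.9346


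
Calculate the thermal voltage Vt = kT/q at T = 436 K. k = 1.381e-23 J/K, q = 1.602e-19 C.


Step 1: kT = 1.381e-23 * 436 = 6.02116e-21 J
Step 2: Vt = kT/q = 6.02116e-21 / 1.602e-19
Step 3: Vt = 0.03759 V

0.03759


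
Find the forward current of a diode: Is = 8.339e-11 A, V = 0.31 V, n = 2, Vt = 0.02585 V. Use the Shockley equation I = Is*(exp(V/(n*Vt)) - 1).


Step 1: V/(n*Vt) = 0.31/(2*0.02585) = 5.9961
Step 2: exp(5.9961) = 4.0186e+02
Step 3: I = 8.339e-11 * (4.0186e+02 - 1) = 3.34e-08 A

3.34e-08


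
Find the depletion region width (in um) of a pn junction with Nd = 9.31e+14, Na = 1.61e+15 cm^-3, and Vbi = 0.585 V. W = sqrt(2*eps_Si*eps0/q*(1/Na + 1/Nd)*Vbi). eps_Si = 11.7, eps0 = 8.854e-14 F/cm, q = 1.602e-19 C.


Step 1: 1/Na + 1/Nd = 1/1.61e+15 + 1/9.31e+14 = 1.69523e-15
Step 2: 2*eps*eps0/q = 2*11.7*8.854e-14/1.602e-19 = 1.293281e+07
Step 3: W^2 = 1.293281e+07 * 1.69523e-15 * 0.585 = 1.28256e-08
Step 4: W = sqrt(1.28256e-08) = 1.133e-04 cm = 1.133 um

1.133


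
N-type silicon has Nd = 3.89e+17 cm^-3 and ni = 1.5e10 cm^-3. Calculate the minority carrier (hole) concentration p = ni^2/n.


Step 1: Since Nd >> ni, n ≈ Nd = 3.89e+17 cm^-3
Step 2: p = ni^2 / n = (1.5e10)^2 / 3.89e+17
Step 3: p = 2.25e20 / 3.89e+17 = 5.78e+02 cm^-3

5.78e+02


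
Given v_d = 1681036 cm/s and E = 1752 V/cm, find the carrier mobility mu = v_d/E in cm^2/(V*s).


Step 1: mu = v_d / E
Step 2: mu = 1681036 / 1752
Step 3: mu = 959.5 cm^2/(V*s)

959.5


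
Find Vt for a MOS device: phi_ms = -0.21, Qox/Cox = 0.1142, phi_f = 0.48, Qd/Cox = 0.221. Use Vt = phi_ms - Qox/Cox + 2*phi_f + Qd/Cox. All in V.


Step 1: Vt = phi_ms - Qox/Cox + 2*phi_f + Qd/Cox
Step 2: Vt = -0.21 - 0.1142 + 2*0.48 + 0.221
Step 3: Vt = -0.21 - 0.1142 + 0.96 + 0.221
Step 4: Vt = 0.8568 V

0.8568


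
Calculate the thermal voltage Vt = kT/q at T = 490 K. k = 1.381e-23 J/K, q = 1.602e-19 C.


Step 1: kT = 1.381e-23 * 490 = 6.7669e-21 J
Step 2: Vt = kT/q = 6.7669e-21 / 1.602e-19
Step 3: Vt = 0.04224 V

0.04224


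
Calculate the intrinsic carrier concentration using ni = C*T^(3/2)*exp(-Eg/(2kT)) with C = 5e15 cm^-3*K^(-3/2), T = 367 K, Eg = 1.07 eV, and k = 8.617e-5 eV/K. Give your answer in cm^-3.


Step 1: Compute kT = 8.617e-5 * 367 = 0.03162439 eV
Step 2: Exponent = -Eg/(2kT) = -1.07/(2*0.03162439) = -16.91732
Step 3: T^(3/2) = 367^1.5 = 7030.71
Step 4: ni = 5e15 * 7030.71 * exp(-16.91732) = 1.58e+12 cm^-3

1.58e+12


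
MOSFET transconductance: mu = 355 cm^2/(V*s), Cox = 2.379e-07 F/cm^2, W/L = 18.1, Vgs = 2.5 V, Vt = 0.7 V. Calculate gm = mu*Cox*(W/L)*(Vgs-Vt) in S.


Step 1: Vov = Vgs - Vt = 2.5 - 0.7 = 1.8 V
Step 2: gm = mu * Cox * (W/L) * Vov
Step 3: gm = 355 * 2.379e-07 * 18.1 * 1.8 = 2.75e-03 S

2.75e-03


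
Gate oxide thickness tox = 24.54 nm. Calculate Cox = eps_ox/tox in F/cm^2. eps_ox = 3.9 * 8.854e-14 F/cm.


Step 1: eps_ox = 3.9 * 8.854e-14 = 3.45306e-13 F/cm
Step 2: tox in cm = 24.54 nm * 1e-7 = 2.4540e-06 cm
Step 3: Cox = 3.45306e-13 / 2.4540e-06 = 1.41e-07 F/cm^2

1.41e-07


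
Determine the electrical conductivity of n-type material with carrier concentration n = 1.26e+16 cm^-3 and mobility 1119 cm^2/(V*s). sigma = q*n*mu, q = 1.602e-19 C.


Step 1: sigma = q * n * mu
Step 2: sigma = 1.602e-19 * 1.26e+16 * 1119
Step 3: sigma = 2.259e+00 S/cm

2.259e+00


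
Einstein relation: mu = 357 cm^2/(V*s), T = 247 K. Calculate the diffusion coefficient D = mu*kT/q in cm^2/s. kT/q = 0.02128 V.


Step 1: D = mu * (kT/q)
Step 2: D = 357 * 0.02128
Step 3: D = 7.6 cm^2/s

7.6


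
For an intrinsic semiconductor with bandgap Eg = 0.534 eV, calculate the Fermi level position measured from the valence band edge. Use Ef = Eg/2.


Step 1: For an intrinsic semiconductor, the Fermi level sits at midgap.
Step 2: Ef = Eg / 2 = 0.534 / 2 = 0.267 eV

0.267


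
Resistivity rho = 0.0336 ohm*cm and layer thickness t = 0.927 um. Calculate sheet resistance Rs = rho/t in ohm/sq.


Step 1: Convert thickness to cm: t = 0.927 um = 9.2700e-05 cm
Step 2: Rs = rho / t = 0.0336 / 9.2700e-05
Step 3: Rs = 362.5 ohm/sq

362.5


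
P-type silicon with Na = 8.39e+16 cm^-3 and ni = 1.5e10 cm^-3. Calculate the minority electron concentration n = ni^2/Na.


Step 1: Majority hole concentration p ≈ Na = 8.39e+16 cm^-3
Step 2: n = ni^2 / Na = (1.5e10)^2 / 8.39e+16
Step 3: n = 2.68e+03 cm^-3

2.68e+03


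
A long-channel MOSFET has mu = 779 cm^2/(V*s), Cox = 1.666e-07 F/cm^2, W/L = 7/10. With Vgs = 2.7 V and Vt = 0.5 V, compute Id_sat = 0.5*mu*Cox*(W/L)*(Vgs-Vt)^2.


Step 1: Overdrive voltage Vov = Vgs - Vt = 2.7 - 0.5 = 2.2 V
Step 2: W/L = 7/10 = 0.7
Step 3: Id = 0.5 * 779 * 1.666e-07 * 0.7 * 2.2^2
Step 4: Id = 2.20e-04 A

2.20e-04


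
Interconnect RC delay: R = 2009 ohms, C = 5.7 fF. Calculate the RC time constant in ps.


Step 1: tau = R * C
Step 2: tau = 2009 * 5.7 fF = 2009 * 5.7e-15 F
Step 3: tau = 1.14513e-11 s = 11.4513 ps

11.4513


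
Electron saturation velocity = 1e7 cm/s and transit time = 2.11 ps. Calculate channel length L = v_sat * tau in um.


Step 1: tau in seconds = 2.11 ps * 1e-12 = 2.1100e-12 s
Step 2: L = v_sat * tau = 1e7 * 2.1100e-12 = 2.1100e-05 cm
Step 3: L in um = 2.1100e-05 * 1e4 = 0.211 um

0.211


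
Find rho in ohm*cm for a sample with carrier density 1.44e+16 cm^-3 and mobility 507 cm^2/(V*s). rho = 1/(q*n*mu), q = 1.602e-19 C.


Step 1: sigma = q * n * mu = 1.602e-19 * 1.44e+16 * 507 = 1.16959e+00 S/cm
Step 2: rho = 1 / sigma = 1 / 1.16959e+00 = 0.855 ohm*cm

0.855


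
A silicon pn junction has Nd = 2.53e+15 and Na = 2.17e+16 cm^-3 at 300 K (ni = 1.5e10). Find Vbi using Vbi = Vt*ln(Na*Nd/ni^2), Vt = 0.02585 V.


Step 1: Compute Na*Nd/ni^2 = 2.17e+16 * 2.53e+15 / (1.5e10)^2 = 2.4400e+11
Step 2: ln(2.4400e+11) = 26.2204
Step 3: Vbi = 0.02585 * 26.2204 = 0.678 V

0.678


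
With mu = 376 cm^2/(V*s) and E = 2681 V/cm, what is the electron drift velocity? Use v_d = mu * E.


Step 1: v_d = mu * E
Step 2: v_d = 376 * 2681 = 1008056
Step 3: v_d = 1.01e+06 cm/s

1.01e+06


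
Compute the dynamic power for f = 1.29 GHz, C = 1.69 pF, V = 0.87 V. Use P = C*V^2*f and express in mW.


Step 1: V^2 = 0.87^2 = 0.7569 V^2
Step 2: P = C*V^2*f = 1.69e-12 F * 0.7569 * 1.29e9 Hz
Step 3: P = 1.65011769e-03 W
Step 4: P = 1.65 mW

1.65


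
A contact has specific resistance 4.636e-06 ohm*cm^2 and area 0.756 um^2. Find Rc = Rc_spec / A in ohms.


Step 1: Convert area to cm^2: 0.756 um^2 = 7.5600e-09 cm^2
Step 2: Rc = Rc_spec / A = 4.636e-06 / 7.5600e-09
Step 3: Rc = 6.13e+02 ohms

6.13e+02


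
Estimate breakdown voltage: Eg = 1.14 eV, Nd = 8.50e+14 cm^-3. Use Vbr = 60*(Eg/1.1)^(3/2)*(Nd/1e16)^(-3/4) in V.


Step 1: Eg/1.1 = 1.14/1.1 = 1.036364
Step 2: (Eg/1.1)^1.5 = 1.036364^1.5 = 1.055039
Step 3: (Nd/1e16)^(-0.75) = (0.085)^(-0.75) = 6.352370
Step 4: Vbr = 60 * 1.055039 * 6.352370 = 402.1 V

402.1


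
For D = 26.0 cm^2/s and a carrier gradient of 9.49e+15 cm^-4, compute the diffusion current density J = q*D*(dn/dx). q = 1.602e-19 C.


Step 1: J = q * D * (dn/dx)
Step 2: J = 1.602e-19 * 26.0 * 9.49e+15
Step 3: J = 3.95e-02 A/cm^2

3.95e-02


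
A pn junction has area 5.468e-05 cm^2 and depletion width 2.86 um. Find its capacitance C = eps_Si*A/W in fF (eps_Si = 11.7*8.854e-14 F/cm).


Step 1: eps_Si = 11.7 * 8.854e-14 = 1.035918e-12 F/cm
Step 2: W in cm = 2.86 * 1e-4 = 2.86e-04 cm
Step 3: C = 1.035918e-12 * 5.468e-05 / 2.86e-04 = 1.980559e-13 F
Step 4: C = 198.06 fF

198.06


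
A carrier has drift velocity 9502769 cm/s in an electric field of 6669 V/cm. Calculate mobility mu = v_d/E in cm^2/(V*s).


Step 1: mu = v_d / E
Step 2: mu = 9502769 / 6669
Step 3: mu = 1424.92 cm^2/(V*s)

1424.92


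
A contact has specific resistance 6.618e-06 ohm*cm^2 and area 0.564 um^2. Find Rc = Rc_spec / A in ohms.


Step 1: Convert area to cm^2: 0.564 um^2 = 5.6400e-09 cm^2
Step 2: Rc = Rc_spec / A = 6.618e-06 / 5.6400e-09
Step 3: Rc = 1.17e+03 ohms

1.17e+03


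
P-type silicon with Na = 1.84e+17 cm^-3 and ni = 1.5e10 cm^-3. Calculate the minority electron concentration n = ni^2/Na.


Step 1: Majority hole concentration p ≈ Na = 1.84e+17 cm^-3
Step 2: n = ni^2 / Na = (1.5e10)^2 / 1.84e+17
Step 3: n = 1.22e+03 cm^-3

1.22e+03


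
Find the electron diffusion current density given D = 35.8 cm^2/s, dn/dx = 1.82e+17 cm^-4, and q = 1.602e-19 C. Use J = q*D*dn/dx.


Step 1: J = q * D * (dn/dx)
Step 2: J = 1.602e-19 * 35.8 * 1.82e+17
Step 3: J = 1.04e+00 A/cm^2

1.04e+00


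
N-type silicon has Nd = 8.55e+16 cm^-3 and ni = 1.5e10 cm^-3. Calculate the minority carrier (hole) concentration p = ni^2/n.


Step 1: Since Nd >> ni, n ≈ Nd = 8.55e+16 cm^-3
Step 2: p = ni^2 / n = (1.5e10)^2 / 8.55e+16
Step 3: p = 2.25e20 / 8.55e+16 = 2.63e+03 cm^-3

2.63e+03


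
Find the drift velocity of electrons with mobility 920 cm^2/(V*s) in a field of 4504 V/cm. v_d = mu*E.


Step 1: v_d = mu * E
Step 2: v_d = 920 * 4504 = 4143680
Step 3: v_d = 4.14e+06 cm/s

4.14e+06


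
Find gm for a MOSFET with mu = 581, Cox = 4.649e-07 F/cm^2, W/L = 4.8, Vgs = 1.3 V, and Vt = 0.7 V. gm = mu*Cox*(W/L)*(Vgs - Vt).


Step 1: Vov = Vgs - Vt = 1.3 - 0.7 = 0.6 V
Step 2: gm = mu * Cox * (W/L) * Vov
Step 3: gm = 581 * 4.649e-07 * 4.8 * 0.6 = 7.78e-04 S

7.78e-04


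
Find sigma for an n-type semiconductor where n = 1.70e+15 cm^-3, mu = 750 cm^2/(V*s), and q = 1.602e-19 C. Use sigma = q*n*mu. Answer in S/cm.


Step 1: sigma = q * n * mu
Step 2: sigma = 1.602e-19 * 1.70e+15 * 750
Step 3: sigma = 2.043e-01 S/cm

2.043e-01


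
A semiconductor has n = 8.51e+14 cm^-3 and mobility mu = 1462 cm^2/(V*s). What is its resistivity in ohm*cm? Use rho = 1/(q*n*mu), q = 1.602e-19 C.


Step 1: sigma = q * n * mu = 1.602e-19 * 8.51e+14 * 1462 = 1.99315e-01 S/cm
Step 2: rho = 1 / sigma = 1 / 1.99315e-01 = 5.017 ohm*cm

5.017


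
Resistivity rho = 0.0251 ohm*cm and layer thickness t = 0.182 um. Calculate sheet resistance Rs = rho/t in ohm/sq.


Step 1: Convert thickness to cm: t = 0.182 um = 1.8200e-05 cm
Step 2: Rs = rho / t = 0.0251 / 1.8200e-05
Step 3: Rs = 1379.1 ohm/sq

1379.1


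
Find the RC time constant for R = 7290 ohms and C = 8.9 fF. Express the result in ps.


Step 1: tau = R * C
Step 2: tau = 7290 * 8.9 fF = 7290 * 8.9e-15 F
Step 3: tau = 6.4881e-11 s = 64.881 ps

64.881


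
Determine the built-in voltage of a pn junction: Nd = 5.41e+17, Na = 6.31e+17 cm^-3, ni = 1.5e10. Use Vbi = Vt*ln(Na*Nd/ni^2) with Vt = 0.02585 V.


Step 1: Compute Na*Nd/ni^2 = 6.31e+17 * 5.41e+17 / (1.5e10)^2 = 1.5172e+15
Step 2: ln(1.5172e+15) = 34.9556
Step 3: Vbi = 0.02585 * 34.9556 = 0.904 V

0.904


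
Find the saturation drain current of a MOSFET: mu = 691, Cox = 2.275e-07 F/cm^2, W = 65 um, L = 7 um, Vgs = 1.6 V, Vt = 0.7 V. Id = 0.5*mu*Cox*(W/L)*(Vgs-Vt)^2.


Step 1: Overdrive voltage Vov = Vgs - Vt = 1.6 - 0.7 = 0.9 V
Step 2: W/L = 65/7 = 9.28571
Step 3: Id = 0.5 * 691 * 2.275e-07 * 9.28571 * 0.9^2
Step 4: Id = 5.91e-04 A

5.91e-04


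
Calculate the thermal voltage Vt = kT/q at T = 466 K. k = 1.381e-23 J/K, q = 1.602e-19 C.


Step 1: kT = 1.381e-23 * 466 = 6.43546e-21 J
Step 2: Vt = kT/q = 6.43546e-21 / 1.602e-19
Step 3: Vt = 0.04017 V

0.04017


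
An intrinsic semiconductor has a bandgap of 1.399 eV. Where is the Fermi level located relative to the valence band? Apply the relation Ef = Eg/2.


Step 1: For an intrinsic semiconductor, the Fermi level sits at midgap.
Step 2: Ef = Eg / 2 = 1.399 / 2 = 0.6995 eV

0.6995


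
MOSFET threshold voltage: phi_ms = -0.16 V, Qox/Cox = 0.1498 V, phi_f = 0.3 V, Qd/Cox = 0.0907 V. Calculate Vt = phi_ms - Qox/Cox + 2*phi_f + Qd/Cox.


Step 1: Vt = phi_ms - Qox/Cox + 2*phi_f + Qd/Cox
Step 2: Vt = -0.16 - 0.1498 + 2*0.3 + 0.0907
Step 3: Vt = -0.16 - 0.1498 + 0.6 + 0.0907
Step 4: Vt = 0.3809 V

0.3809


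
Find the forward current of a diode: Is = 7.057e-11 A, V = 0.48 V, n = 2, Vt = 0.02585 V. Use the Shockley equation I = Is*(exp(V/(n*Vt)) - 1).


Step 1: V/(n*Vt) = 0.48/(2*0.02585) = 9.2843
Step 2: exp(9.2843) = 1.0768e+04
Step 3: I = 7.057e-11 * (1.0768e+04 - 1) = 7.60e-07 A

7.60e-07


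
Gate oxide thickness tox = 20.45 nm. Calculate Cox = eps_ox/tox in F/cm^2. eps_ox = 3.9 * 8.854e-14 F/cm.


Step 1: eps_ox = 3.9 * 8.854e-14 = 3.45306e-13 F/cm
Step 2: tox in cm = 20.45 nm * 1e-7 = 2.0450e-06 cm
Step 3: Cox = 3.45306e-13 / 2.0450e-06 = 1.69e-07 F/cm^2

1.69e-07


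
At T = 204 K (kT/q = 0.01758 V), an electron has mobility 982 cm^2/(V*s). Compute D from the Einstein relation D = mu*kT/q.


Step 1: D = mu * (kT/q)
Step 2: D = 982 * 0.01758
Step 3: D = 17.26 cm^2/s

17.26


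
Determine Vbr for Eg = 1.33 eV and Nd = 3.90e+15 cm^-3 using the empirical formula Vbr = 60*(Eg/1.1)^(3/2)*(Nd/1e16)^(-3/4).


Step 1: Eg/1.1 = 1.33/1.1 = 1.209091
Step 2: (Eg/1.1)^1.5 = 1.209091^1.5 = 1.329500
Step 3: (Nd/1e16)^(-0.75) = (0.39)^(-0.75) = 2.026290
Step 4: Vbr = 60 * 1.329500 * 2.026290 = 161.6 V

161.6


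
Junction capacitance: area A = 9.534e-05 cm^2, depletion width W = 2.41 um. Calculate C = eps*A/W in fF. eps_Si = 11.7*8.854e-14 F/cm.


Step 1: eps_Si = 11.7 * 8.854e-14 = 1.035918e-12 F/cm
Step 2: W in cm = 2.41 * 1e-4 = 2.41e-04 cm
Step 3: C = 1.035918e-12 * 9.534e-05 / 2.41e-04 = 4.098109e-13 F
Step 4: C = 409.81 fF

409.81


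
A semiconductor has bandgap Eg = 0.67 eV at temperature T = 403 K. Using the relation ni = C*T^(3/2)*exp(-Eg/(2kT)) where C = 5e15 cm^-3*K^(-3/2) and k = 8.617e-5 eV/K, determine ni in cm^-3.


Step 1: Compute kT = 8.617e-5 * 403 = 0.03472651 eV
Step 2: Exponent = -Eg/(2kT) = -0.67/(2*0.03472651) = -9.64681
Step 3: T^(3/2) = 403^1.5 = 8090.17
Step 4: ni = 5e15 * 8090.17 * exp(-9.64681) = 2.61e+15 cm^-3

2.61e+15


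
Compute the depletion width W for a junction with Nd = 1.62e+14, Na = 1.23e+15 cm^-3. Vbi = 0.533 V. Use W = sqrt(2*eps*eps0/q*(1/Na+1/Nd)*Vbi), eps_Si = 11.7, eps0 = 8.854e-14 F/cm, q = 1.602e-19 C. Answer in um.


Step 1: 1/Na + 1/Nd = 1/1.23e+15 + 1/1.62e+14 = 6.98585e-15
Step 2: 2*eps*eps0/q = 2*11.7*8.854e-14/1.602e-19 = 1.293281e+07
Step 3: W^2 = 1.293281e+07 * 6.98585e-15 * 0.533 = 4.81548e-08
Step 4: W = sqrt(4.81548e-08) = 2.194e-04 cm = 2.194 um

2.194


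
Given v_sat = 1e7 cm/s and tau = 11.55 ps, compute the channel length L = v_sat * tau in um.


Step 1: tau in seconds = 11.55 ps * 1e-12 = 1.1550e-11 s
Step 2: L = v_sat * tau = 1e7 * 1.1550e-11 = 1.1550e-04 cm
Step 3: L in um = 1.1550e-04 * 1e4 = 1.155 um

1.155


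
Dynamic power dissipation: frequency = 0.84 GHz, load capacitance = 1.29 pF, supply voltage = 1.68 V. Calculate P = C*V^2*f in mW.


Step 1: V^2 = 1.68^2 = 2.8224 V^2
Step 2: P = C*V^2*f = 1.29e-12 F * 2.8224 * 0.84e9 Hz
Step 3: P = 3.05835264e-03 W
Step 4: P = 3.058 mW

3.058


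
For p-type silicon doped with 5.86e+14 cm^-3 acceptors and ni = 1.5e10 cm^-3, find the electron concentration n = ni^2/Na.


Step 1: Majority hole concentration p ≈ Na = 5.86e+14 cm^-3
Step 2: n = ni^2 / Na = (1.5e10)^2 / 5.86e+14
Step 3: n = 3.84e+05 cm^-3

3.84e+05


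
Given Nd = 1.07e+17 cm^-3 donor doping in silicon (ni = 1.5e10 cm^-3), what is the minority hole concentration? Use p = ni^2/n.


Step 1: Since Nd >> ni, n ≈ Nd = 1.07e+17 cm^-3
Step 2: p = ni^2 / n = (1.5e10)^2 / 1.07e+17
Step 3: p = 2.25e20 / 1.07e+17 = 2.10e+03 cm^-3

2.10e+03


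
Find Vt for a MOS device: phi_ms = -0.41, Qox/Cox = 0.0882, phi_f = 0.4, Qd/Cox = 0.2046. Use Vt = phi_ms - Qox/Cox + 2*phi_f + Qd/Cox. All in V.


Step 1: Vt = phi_ms - Qox/Cox + 2*phi_f + Qd/Cox
Step 2: Vt = -0.41 - 0.0882 + 2*0.4 + 0.2046
Step 3: Vt = -0.41 - 0.0882 + 0.8 + 0.2046
Step 4: Vt = 0.5064 V

0.5064


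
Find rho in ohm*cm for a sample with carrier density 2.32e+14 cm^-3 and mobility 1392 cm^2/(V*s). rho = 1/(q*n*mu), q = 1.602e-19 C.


Step 1: sigma = q * n * mu = 1.602e-19 * 2.32e+14 * 1392 = 5.17356e-02 S/cm
Step 2: rho = 1 / sigma = 1 / 5.17356e-02 = 19.33 ohm*cm

19.33


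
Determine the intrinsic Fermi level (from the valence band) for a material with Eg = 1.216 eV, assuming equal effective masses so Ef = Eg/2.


Step 1: For an intrinsic semiconductor, the Fermi level sits at midgap.
Step 2: Ef = Eg / 2 = 1.216 / 2 = 0.608 eV

0.608


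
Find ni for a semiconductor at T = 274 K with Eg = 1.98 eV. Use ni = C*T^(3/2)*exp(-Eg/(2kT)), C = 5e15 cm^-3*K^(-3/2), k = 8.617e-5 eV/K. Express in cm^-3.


Step 1: Compute kT = 8.617e-5 * 274 = 0.02361058 eV
Step 2: Exponent = -Eg/(2kT) = -1.98/(2*0.02361058) = -41.93035
Step 3: T^(3/2) = 274^1.5 = 4535.51
Step 4: ni = 5e15 * 4535.51 * exp(-41.93035) = 1.40e+01 cm^-3

1.40e+01


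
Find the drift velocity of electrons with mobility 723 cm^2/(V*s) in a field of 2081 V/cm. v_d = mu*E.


Step 1: v_d = mu * E
Step 2: v_d = 723 * 2081 = 1504563
Step 3: v_d = 1.50e+06 cm/s

1.50e+06


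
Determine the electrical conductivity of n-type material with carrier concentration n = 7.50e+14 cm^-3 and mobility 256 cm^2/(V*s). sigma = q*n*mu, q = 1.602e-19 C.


Step 1: sigma = q * n * mu
Step 2: sigma = 1.602e-19 * 7.50e+14 * 256
Step 3: sigma = 3.076e-02 S/cm

3.076e-02


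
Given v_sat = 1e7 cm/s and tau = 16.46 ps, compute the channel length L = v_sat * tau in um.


Step 1: tau in seconds = 16.46 ps * 1e-12 = 1.6460e-11 s
Step 2: L = v_sat * tau = 1e7 * 1.6460e-11 = 1.6460e-04 cm
Step 3: L in um = 1.6460e-04 * 1e4 = 1.646 um

1.646


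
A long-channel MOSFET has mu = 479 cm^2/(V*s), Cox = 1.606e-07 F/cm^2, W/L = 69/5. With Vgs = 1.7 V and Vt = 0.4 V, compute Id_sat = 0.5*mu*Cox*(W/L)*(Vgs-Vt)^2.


Step 1: Overdrive voltage Vov = Vgs - Vt = 1.7 - 0.4 = 1.3 V
Step 2: W/L = 69/5 = 13.8
Step 3: Id = 0.5 * 479 * 1.606e-07 * 13.8 * 1.3^2
Step 4: Id = 8.97e-04 A

8.97e-04


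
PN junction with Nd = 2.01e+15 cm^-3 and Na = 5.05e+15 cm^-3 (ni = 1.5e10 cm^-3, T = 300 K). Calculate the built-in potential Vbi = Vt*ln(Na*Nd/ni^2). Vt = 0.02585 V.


Step 1: Compute Na*Nd/ni^2 = 5.05e+15 * 2.01e+15 / (1.5e10)^2 = 4.5113e+10
Step 2: ln(4.5113e+10) = 24.5324
Step 3: Vbi = 0.02585 * 24.5324 = 0.634 V

0.634


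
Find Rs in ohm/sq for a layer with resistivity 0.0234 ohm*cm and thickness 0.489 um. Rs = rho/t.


Step 1: Convert thickness to cm: t = 0.489 um = 4.8900e-05 cm
Step 2: Rs = rho / t = 0.0234 / 4.8900e-05
Step 3: Rs = 478.5 ohm/sq

478.5


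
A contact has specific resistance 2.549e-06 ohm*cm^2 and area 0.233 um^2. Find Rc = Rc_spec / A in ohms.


Step 1: Convert area to cm^2: 0.233 um^2 = 2.3300e-09 cm^2
Step 2: Rc = Rc_spec / A = 2.549e-06 / 2.3300e-09
Step 3: Rc = 1.09e+03 ohms

1.09e+03


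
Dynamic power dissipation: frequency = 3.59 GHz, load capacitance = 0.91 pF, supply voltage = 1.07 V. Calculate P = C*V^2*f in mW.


Step 1: V^2 = 1.07^2 = 1.1449 V^2
Step 2: P = C*V^2*f = 0.91e-12 F * 1.1449 * 3.59e9 Hz
Step 3: P = 3.74027381e-03 W
Step 4: P = 3.74 mW

3.74


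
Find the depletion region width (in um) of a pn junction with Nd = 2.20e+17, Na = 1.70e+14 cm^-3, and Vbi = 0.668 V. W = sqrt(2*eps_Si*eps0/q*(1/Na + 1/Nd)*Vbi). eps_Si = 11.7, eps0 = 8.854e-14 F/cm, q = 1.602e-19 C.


Step 1: 1/Na + 1/Nd = 1/1.70e+14 + 1/2.20e+17 = 5.88690e-15
Step 2: 2*eps*eps0/q = 2*11.7*8.854e-14/1.602e-19 = 1.293281e+07
Step 3: W^2 = 1.293281e+07 * 5.88690e-15 * 0.668 = 5.08576e-08
Step 4: W = sqrt(5.08576e-08) = 2.255e-04 cm = 2.255 um

2.255


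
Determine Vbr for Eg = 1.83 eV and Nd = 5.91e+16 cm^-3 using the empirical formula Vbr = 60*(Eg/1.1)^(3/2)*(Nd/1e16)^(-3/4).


Step 1: Eg/1.1 = 1.83/1.1 = 1.663636
Step 2: (Eg/1.1)^1.5 = 1.663636^1.5 = 2.145791
Step 3: (Nd/1e16)^(-0.75) = (5.91)^(-0.75) = 0.263821
Step 4: Vbr = 60 * 2.145791 * 0.263821 = 34.0 V

34.0


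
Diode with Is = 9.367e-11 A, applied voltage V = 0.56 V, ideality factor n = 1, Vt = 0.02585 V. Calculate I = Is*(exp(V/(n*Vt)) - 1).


Step 1: V/(n*Vt) = 0.56/(1*0.02585) = 21.6634
Step 2: exp(21.6634) = 2.5603e+09
Step 3: I = 9.367e-11 * (2.5603e+09 - 1) = 2.40e-01 A

2.40e-01


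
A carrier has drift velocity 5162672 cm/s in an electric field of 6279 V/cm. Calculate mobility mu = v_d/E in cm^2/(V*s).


Step 1: mu = v_d / E
Step 2: mu = 5162672 / 6279
Step 3: mu = 822.21 cm^2/(V*s)

822.21


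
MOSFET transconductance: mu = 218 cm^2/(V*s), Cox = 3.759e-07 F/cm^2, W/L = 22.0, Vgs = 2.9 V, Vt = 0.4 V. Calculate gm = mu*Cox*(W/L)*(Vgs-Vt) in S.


Step 1: Vov = Vgs - Vt = 2.9 - 0.4 = 2.5 V
Step 2: gm = mu * Cox * (W/L) * Vov
Step 3: gm = 218 * 3.759e-07 * 22.0 * 2.5 = 4.51e-03 S

4.51e-03


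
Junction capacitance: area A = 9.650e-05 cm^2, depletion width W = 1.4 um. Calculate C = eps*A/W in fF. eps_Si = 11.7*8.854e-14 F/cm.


Step 1: eps_Si = 11.7 * 8.854e-14 = 1.035918e-12 F/cm
Step 2: W in cm = 1.4 * 1e-4 = 1.40e-04 cm
Step 3: C = 1.035918e-12 * 9.650e-05 / 1.40e-04 = 7.140435e-13 F
Step 4: C = 714.04 fF

714.04


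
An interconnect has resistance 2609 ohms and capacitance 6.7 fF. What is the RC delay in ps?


Step 1: tau = R * C
Step 2: tau = 2609 * 6.7 fF = 2609 * 6.7e-15 F
Step 3: tau = 1.74803e-11 s = 17.4803 ps

17.4803


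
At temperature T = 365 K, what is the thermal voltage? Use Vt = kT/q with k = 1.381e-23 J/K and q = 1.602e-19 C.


Step 1: kT = 1.381e-23 * 365 = 5.04065e-21 J
Step 2: Vt = kT/q = 5.04065e-21 / 1.602e-19
Step 3: Vt = 0.03146 V

0.03146


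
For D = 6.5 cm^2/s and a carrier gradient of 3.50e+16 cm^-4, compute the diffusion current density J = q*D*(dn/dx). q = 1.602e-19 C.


Step 1: J = q * D * (dn/dx)
Step 2: J = 1.602e-19 * 6.5 * 3.50e+16
Step 3: J = 3.64e-02 A/cm^2

3.64e-02


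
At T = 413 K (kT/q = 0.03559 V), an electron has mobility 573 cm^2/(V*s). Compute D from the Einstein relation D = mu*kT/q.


Step 1: D = mu * (kT/q)
Step 2: D = 573 * 0.03559
Step 3: D = 20.39 cm^2/s

20.39


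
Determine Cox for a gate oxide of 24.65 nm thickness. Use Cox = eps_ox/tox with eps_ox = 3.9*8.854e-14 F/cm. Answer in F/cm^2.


Step 1: eps_ox = 3.9 * 8.854e-14 = 3.45306e-13 F/cm
Step 2: tox in cm = 24.65 nm * 1e-7 = 2.4650e-06 cm
Step 3: Cox = 3.45306e-13 / 2.4650e-06 = 1.40e-07 F/cm^2

1.40e-07


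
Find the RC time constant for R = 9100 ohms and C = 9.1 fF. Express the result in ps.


Step 1: tau = R * C
Step 2: tau = 9100 * 9.1 fF = 9100 * 9.1e-15 F
Step 3: tau = 8.281e-11 s = 82.81 ps

82.81


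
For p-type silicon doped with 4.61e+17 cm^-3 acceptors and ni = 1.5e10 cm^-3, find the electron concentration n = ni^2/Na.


Step 1: Majority hole concentration p ≈ Na = 4.61e+17 cm^-3
Step 2: n = ni^2 / Na = (1.5e10)^2 / 4.61e+17
Step 3: n = 4.88e+02 cm^-3

4.88e+02


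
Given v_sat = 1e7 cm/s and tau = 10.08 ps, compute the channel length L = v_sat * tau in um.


Step 1: tau in seconds = 10.08 ps * 1e-12 = 1.0080e-11 s
Step 2: L = v_sat * tau = 1e7 * 1.0080e-11 = 1.0080e-04 cm
Step 3: L in um = 1.0080e-04 * 1e4 = 1.008 um

1.008


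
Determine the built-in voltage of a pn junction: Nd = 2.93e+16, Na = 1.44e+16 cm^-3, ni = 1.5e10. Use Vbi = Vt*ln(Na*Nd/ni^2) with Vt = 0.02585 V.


Step 1: Compute Na*Nd/ni^2 = 1.44e+16 * 2.93e+16 / (1.5e10)^2 = 1.8752e+12
Step 2: ln(1.8752e+12) = 28.2597
Step 3: Vbi = 0.02585 * 28.2597 = 0.731 V

0.731


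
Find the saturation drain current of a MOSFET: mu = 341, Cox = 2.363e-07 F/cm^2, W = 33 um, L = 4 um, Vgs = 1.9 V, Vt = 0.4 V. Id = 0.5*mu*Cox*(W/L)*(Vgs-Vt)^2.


Step 1: Overdrive voltage Vov = Vgs - Vt = 1.9 - 0.4 = 1.5 V
Step 2: W/L = 33/4 = 8.25
Step 3: Id = 0.5 * 341 * 2.363e-07 * 8.25 * 1.5^2
Step 4: Id = 7.48e-04 A

7.48e-04


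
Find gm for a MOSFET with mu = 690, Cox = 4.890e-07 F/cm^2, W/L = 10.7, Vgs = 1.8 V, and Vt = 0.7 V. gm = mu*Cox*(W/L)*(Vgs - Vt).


Step 1: Vov = Vgs - Vt = 1.8 - 0.7 = 1.1 V
Step 2: gm = mu * Cox * (W/L) * Vov
Step 3: gm = 690 * 4.890e-07 * 10.7 * 1.1 = 3.97e-03 S

3.97e-03


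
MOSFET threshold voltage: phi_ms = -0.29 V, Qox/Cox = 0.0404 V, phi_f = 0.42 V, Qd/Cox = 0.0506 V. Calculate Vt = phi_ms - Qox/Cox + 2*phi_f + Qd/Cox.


Step 1: Vt = phi_ms - Qox/Cox + 2*phi_f + Qd/Cox
Step 2: Vt = -0.29 - 0.0404 + 2*0.42 + 0.0506
Step 3: Vt = -0.29 - 0.0404 + 0.84 + 0.0506
Step 4: Vt = 0.5602 V

0.5602


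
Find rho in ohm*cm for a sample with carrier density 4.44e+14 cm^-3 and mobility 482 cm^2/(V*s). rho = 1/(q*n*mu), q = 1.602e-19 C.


Step 1: sigma = q * n * mu = 1.602e-19 * 4.44e+14 * 482 = 3.42841e-02 S/cm
Step 2: rho = 1 / sigma = 1 / 3.42841e-02 = 29.17 ohm*cm

29.17


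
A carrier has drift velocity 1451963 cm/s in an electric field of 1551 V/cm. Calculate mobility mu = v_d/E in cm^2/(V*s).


Step 1: mu = v_d / E
Step 2: mu = 1451963 / 1551
Step 3: mu = 936.15 cm^2/(V*s)

936.15
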